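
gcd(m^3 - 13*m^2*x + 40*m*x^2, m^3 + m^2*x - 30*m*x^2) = -m^2 + 5*m*x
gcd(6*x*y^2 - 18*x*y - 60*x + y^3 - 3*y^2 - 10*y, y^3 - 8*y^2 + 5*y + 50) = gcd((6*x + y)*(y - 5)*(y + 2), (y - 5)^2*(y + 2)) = y^2 - 3*y - 10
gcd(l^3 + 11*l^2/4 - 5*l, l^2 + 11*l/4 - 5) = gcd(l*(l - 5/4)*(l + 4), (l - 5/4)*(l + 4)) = l^2 + 11*l/4 - 5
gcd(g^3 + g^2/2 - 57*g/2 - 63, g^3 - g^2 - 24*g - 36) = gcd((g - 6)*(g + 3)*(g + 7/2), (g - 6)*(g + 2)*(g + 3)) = g^2 - 3*g - 18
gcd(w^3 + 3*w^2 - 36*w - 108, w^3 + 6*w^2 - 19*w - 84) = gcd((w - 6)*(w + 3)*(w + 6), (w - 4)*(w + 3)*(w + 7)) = w + 3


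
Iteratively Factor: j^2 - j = (j - 1)*(j)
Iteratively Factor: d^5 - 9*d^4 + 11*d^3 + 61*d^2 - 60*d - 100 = (d - 5)*(d^4 - 4*d^3 - 9*d^2 + 16*d + 20) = (d - 5)*(d - 2)*(d^3 - 2*d^2 - 13*d - 10) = (d - 5)*(d - 2)*(d + 1)*(d^2 - 3*d - 10) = (d - 5)*(d - 2)*(d + 1)*(d + 2)*(d - 5)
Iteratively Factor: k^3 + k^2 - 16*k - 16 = (k + 4)*(k^2 - 3*k - 4) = (k - 4)*(k + 4)*(k + 1)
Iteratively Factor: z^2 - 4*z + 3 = (z - 3)*(z - 1)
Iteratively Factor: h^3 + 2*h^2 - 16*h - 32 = (h + 2)*(h^2 - 16) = (h - 4)*(h + 2)*(h + 4)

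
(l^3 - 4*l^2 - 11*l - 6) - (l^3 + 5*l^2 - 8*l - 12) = -9*l^2 - 3*l + 6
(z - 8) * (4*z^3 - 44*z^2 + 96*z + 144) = 4*z^4 - 76*z^3 + 448*z^2 - 624*z - 1152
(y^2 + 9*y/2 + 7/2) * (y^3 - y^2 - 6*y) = y^5 + 7*y^4/2 - 7*y^3 - 61*y^2/2 - 21*y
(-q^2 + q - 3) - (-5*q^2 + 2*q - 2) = 4*q^2 - q - 1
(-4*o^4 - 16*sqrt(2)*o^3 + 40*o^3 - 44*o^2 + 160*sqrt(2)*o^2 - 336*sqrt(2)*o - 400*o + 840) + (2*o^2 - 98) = -4*o^4 - 16*sqrt(2)*o^3 + 40*o^3 - 42*o^2 + 160*sqrt(2)*o^2 - 336*sqrt(2)*o - 400*o + 742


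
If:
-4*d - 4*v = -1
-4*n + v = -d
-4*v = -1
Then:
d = 0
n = 1/16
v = 1/4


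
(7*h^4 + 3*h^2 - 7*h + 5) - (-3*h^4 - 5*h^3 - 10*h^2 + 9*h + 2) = 10*h^4 + 5*h^3 + 13*h^2 - 16*h + 3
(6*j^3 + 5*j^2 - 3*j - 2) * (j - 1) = 6*j^4 - j^3 - 8*j^2 + j + 2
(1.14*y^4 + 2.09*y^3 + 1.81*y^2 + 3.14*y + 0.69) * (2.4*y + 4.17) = 2.736*y^5 + 9.7698*y^4 + 13.0593*y^3 + 15.0837*y^2 + 14.7498*y + 2.8773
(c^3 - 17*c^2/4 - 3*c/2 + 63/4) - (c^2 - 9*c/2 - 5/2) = c^3 - 21*c^2/4 + 3*c + 73/4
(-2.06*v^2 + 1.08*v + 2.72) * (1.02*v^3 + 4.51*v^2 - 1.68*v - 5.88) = -2.1012*v^5 - 8.189*v^4 + 11.106*v^3 + 22.5656*v^2 - 10.92*v - 15.9936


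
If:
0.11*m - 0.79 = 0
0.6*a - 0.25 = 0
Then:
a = 0.42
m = 7.18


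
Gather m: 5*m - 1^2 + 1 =5*m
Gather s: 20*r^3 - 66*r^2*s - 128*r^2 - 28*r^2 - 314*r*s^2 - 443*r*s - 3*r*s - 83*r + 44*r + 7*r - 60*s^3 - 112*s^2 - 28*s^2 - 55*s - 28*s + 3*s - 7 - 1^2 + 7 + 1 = 20*r^3 - 156*r^2 - 32*r - 60*s^3 + s^2*(-314*r - 140) + s*(-66*r^2 - 446*r - 80)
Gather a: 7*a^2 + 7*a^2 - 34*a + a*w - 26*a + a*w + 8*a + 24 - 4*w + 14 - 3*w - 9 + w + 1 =14*a^2 + a*(2*w - 52) - 6*w + 30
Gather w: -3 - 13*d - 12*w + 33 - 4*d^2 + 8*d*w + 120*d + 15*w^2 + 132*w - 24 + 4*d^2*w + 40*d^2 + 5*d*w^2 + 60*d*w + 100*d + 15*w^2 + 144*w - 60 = 36*d^2 + 207*d + w^2*(5*d + 30) + w*(4*d^2 + 68*d + 264) - 54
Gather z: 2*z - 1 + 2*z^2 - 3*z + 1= 2*z^2 - z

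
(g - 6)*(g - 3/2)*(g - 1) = g^3 - 17*g^2/2 + 33*g/2 - 9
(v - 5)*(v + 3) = v^2 - 2*v - 15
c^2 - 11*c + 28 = (c - 7)*(c - 4)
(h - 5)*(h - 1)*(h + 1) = h^3 - 5*h^2 - h + 5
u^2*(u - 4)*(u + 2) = u^4 - 2*u^3 - 8*u^2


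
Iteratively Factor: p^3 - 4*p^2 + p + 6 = (p - 2)*(p^2 - 2*p - 3) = (p - 3)*(p - 2)*(p + 1)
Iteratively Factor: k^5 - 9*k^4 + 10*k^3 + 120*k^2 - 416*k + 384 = (k + 4)*(k^4 - 13*k^3 + 62*k^2 - 128*k + 96) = (k - 4)*(k + 4)*(k^3 - 9*k^2 + 26*k - 24) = (k - 4)*(k - 2)*(k + 4)*(k^2 - 7*k + 12) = (k - 4)*(k - 3)*(k - 2)*(k + 4)*(k - 4)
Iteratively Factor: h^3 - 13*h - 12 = (h + 1)*(h^2 - h - 12) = (h + 1)*(h + 3)*(h - 4)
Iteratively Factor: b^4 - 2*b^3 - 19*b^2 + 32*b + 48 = (b - 4)*(b^3 + 2*b^2 - 11*b - 12) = (b - 4)*(b + 1)*(b^2 + b - 12) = (b - 4)*(b - 3)*(b + 1)*(b + 4)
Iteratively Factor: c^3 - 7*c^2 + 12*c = (c)*(c^2 - 7*c + 12) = c*(c - 3)*(c - 4)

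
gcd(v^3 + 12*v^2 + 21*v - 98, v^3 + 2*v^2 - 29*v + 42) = v^2 + 5*v - 14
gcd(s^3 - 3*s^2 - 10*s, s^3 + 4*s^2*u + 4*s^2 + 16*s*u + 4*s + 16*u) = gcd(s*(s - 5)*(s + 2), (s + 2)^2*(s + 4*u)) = s + 2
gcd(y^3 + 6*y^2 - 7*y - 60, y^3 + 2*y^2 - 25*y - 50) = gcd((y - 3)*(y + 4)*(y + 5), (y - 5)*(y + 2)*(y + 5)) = y + 5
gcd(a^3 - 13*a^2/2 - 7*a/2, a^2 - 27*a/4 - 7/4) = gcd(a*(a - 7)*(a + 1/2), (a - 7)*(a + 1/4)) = a - 7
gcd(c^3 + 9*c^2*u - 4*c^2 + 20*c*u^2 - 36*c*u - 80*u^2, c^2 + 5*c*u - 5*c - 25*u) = c + 5*u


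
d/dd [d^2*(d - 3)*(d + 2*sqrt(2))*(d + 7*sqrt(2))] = d*(5*d^3 - 12*d^2 + 36*sqrt(2)*d^2 - 81*sqrt(2)*d + 84*d - 168)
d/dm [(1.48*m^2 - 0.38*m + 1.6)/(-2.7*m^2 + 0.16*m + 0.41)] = (-0.7892*m^2 + 9.8536*m - 0.4118)/(7.29*m^4 - 0.864*m^3 - 2.1884*m^2 + 0.1312*m + 0.1681)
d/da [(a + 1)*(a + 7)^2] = 3*(a + 3)*(a + 7)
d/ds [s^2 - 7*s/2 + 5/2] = 2*s - 7/2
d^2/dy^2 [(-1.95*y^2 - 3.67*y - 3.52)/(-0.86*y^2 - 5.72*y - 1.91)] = (-13.756216*y^3 - 3.59806799999996*y^2 + 67.723452*y + 152.810254)/(0.636056*y^6 + 12.691536*y^5 + 88.65138*y^4 + 243.52328*y^3 + 196.88853*y^2 + 62.601396*y + 6.967871)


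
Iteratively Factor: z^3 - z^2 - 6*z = (z)*(z^2 - z - 6) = z*(z + 2)*(z - 3)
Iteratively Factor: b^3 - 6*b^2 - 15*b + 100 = (b + 4)*(b^2 - 10*b + 25) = (b - 5)*(b + 4)*(b - 5)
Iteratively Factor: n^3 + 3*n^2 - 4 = (n + 2)*(n^2 + n - 2) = (n + 2)^2*(n - 1)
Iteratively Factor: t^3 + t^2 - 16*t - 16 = (t + 1)*(t^2 - 16) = (t + 1)*(t + 4)*(t - 4)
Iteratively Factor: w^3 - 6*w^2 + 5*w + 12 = (w + 1)*(w^2 - 7*w + 12) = (w - 3)*(w + 1)*(w - 4)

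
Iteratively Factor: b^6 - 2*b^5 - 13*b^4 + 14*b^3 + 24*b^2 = (b)*(b^5 - 2*b^4 - 13*b^3 + 14*b^2 + 24*b) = b^2*(b^4 - 2*b^3 - 13*b^2 + 14*b + 24) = b^2*(b + 3)*(b^3 - 5*b^2 + 2*b + 8) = b^2*(b + 1)*(b + 3)*(b^2 - 6*b + 8) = b^2*(b - 2)*(b + 1)*(b + 3)*(b - 4)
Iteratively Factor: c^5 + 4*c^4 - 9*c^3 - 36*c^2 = (c)*(c^4 + 4*c^3 - 9*c^2 - 36*c) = c^2*(c^3 + 4*c^2 - 9*c - 36) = c^2*(c - 3)*(c^2 + 7*c + 12) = c^2*(c - 3)*(c + 3)*(c + 4)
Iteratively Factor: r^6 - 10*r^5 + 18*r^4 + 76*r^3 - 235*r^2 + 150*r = (r)*(r^5 - 10*r^4 + 18*r^3 + 76*r^2 - 235*r + 150) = r*(r - 5)*(r^4 - 5*r^3 - 7*r^2 + 41*r - 30) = r*(r - 5)*(r + 3)*(r^3 - 8*r^2 + 17*r - 10) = r*(r - 5)*(r - 2)*(r + 3)*(r^2 - 6*r + 5) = r*(r - 5)*(r - 2)*(r - 1)*(r + 3)*(r - 5)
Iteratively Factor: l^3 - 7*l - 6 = (l + 2)*(l^2 - 2*l - 3) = (l + 1)*(l + 2)*(l - 3)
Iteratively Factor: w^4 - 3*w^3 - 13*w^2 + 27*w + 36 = (w - 3)*(w^3 - 13*w - 12) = (w - 3)*(w + 3)*(w^2 - 3*w - 4) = (w - 3)*(w + 1)*(w + 3)*(w - 4)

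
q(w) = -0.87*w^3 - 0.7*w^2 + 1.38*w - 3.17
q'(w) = -2.61*w^2 - 1.4*w + 1.38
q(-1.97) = -1.95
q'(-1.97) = -5.99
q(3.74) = -53.31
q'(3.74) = -40.36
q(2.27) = -13.82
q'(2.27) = -15.25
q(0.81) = -2.97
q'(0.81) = -1.47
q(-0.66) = -4.14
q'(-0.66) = 1.17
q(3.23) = -35.33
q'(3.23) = -30.37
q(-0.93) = -4.36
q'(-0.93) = 0.42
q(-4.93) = 77.26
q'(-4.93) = -55.15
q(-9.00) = 561.94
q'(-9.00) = -197.43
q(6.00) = -208.01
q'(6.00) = -100.98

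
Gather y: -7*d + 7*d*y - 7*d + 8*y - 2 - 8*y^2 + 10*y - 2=-14*d - 8*y^2 + y*(7*d + 18) - 4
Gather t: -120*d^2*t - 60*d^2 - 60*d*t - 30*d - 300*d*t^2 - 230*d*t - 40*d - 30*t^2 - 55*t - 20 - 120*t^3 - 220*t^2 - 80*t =-60*d^2 - 70*d - 120*t^3 + t^2*(-300*d - 250) + t*(-120*d^2 - 290*d - 135) - 20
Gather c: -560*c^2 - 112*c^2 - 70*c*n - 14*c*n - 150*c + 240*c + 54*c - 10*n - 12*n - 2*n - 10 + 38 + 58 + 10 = -672*c^2 + c*(144 - 84*n) - 24*n + 96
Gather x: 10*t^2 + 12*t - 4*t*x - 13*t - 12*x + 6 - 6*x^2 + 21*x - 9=10*t^2 - t - 6*x^2 + x*(9 - 4*t) - 3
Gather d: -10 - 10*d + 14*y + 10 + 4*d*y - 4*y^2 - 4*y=d*(4*y - 10) - 4*y^2 + 10*y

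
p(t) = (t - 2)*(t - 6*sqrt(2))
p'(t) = 2*t - 6*sqrt(2) - 2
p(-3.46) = 65.22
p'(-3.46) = -17.41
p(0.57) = 11.32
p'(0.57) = -9.35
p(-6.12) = 118.59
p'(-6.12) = -22.73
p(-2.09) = 43.25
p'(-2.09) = -14.67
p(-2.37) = 47.44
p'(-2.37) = -15.23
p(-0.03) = 17.29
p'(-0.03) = -10.55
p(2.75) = -4.30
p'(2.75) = -4.99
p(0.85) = 8.78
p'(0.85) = -8.79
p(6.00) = -9.94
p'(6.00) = 1.51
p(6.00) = -9.94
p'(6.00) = 1.51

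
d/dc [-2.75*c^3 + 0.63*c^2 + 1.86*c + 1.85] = -8.25*c^2 + 1.26*c + 1.86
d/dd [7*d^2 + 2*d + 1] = 14*d + 2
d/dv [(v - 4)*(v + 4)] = 2*v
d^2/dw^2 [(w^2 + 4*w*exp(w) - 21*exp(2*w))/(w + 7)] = 2*(2*w^3*exp(w) - 42*w^2*exp(2*w) + 28*w^2*exp(w) - 546*w*exp(2*w) + 126*w*exp(w) - 1785*exp(2*w) + 168*exp(w) + 49)/(w^3 + 21*w^2 + 147*w + 343)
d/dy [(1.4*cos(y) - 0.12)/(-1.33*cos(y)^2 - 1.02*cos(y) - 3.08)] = (-1.862*cos(y)^2 + 0.3192*cos(y) + 4.4344)*sin(y)/(1.7689*cos(y)^4 + 2.7132*cos(y)^3 + 9.2332*cos(y)^2 + 6.2832*cos(y) + 9.4864)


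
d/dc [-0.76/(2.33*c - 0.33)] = 1.7708/(2.33*c - 0.33)^2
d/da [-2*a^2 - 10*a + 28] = -4*a - 10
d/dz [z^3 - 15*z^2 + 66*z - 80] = 3*z^2 - 30*z + 66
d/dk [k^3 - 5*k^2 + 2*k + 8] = 3*k^2 - 10*k + 2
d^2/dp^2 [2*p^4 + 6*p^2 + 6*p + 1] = 24*p^2 + 12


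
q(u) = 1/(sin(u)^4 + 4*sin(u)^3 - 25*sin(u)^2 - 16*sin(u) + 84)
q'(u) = (-4*sin(u)^3*cos(u) - 12*sin(u)^2*cos(u) + 50*sin(u)*cos(u) + 16*cos(u))/(sin(u)^4 + 4*sin(u)^3 - 25*sin(u)^2 - 16*sin(u) + 84)^2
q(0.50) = 0.01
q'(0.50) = 0.01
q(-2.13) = 0.01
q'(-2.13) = 0.00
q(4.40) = 0.01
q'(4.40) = 0.00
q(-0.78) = 0.01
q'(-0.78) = -0.00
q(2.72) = 0.01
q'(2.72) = -0.01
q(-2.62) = 0.01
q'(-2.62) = 0.00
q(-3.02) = 0.01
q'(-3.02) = -0.00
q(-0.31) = 0.01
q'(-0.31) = -0.00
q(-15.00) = 0.01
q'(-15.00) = 0.00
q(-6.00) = 0.01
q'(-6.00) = 0.00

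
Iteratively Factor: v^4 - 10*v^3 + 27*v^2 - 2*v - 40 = (v - 5)*(v^3 - 5*v^2 + 2*v + 8) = (v - 5)*(v - 2)*(v^2 - 3*v - 4) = (v - 5)*(v - 2)*(v + 1)*(v - 4)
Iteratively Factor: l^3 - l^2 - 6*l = (l + 2)*(l^2 - 3*l) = l*(l + 2)*(l - 3)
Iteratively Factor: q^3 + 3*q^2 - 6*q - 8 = (q + 4)*(q^2 - q - 2) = (q - 2)*(q + 4)*(q + 1)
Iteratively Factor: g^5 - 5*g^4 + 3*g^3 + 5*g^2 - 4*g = (g)*(g^4 - 5*g^3 + 3*g^2 + 5*g - 4) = g*(g - 1)*(g^3 - 4*g^2 - g + 4) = g*(g - 4)*(g - 1)*(g^2 - 1) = g*(g - 4)*(g - 1)^2*(g + 1)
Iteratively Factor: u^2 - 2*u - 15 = (u + 3)*(u - 5)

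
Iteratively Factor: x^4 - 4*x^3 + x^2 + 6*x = (x - 3)*(x^3 - x^2 - 2*x) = x*(x - 3)*(x^2 - x - 2) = x*(x - 3)*(x - 2)*(x + 1)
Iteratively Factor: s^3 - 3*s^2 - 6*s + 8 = (s - 1)*(s^2 - 2*s - 8) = (s - 1)*(s + 2)*(s - 4)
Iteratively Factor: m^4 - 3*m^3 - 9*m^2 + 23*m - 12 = (m - 1)*(m^3 - 2*m^2 - 11*m + 12) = (m - 1)*(m + 3)*(m^2 - 5*m + 4) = (m - 1)^2*(m + 3)*(m - 4)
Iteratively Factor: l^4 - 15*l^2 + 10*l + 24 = (l + 4)*(l^3 - 4*l^2 + l + 6) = (l + 1)*(l + 4)*(l^2 - 5*l + 6) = (l - 3)*(l + 1)*(l + 4)*(l - 2)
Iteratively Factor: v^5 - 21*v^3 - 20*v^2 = (v + 4)*(v^4 - 4*v^3 - 5*v^2) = v*(v + 4)*(v^3 - 4*v^2 - 5*v) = v*(v - 5)*(v + 4)*(v^2 + v) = v^2*(v - 5)*(v + 4)*(v + 1)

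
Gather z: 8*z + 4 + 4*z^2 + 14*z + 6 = 4*z^2 + 22*z + 10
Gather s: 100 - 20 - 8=72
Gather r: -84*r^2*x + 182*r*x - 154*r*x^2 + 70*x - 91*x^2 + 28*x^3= -84*r^2*x + r*(-154*x^2 + 182*x) + 28*x^3 - 91*x^2 + 70*x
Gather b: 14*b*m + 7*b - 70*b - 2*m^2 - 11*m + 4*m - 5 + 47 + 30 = b*(14*m - 63) - 2*m^2 - 7*m + 72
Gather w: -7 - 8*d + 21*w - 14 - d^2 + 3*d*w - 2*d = -d^2 - 10*d + w*(3*d + 21) - 21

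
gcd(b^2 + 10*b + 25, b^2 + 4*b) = 1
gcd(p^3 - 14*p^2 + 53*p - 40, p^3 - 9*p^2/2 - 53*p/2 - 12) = p - 8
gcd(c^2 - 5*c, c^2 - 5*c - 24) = 1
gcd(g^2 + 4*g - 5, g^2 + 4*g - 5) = g^2 + 4*g - 5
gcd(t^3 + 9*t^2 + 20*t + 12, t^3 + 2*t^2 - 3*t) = 1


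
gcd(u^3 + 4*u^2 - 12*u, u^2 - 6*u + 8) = u - 2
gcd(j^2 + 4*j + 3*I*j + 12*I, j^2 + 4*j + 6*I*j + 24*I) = j + 4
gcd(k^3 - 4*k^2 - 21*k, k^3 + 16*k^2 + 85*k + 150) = 1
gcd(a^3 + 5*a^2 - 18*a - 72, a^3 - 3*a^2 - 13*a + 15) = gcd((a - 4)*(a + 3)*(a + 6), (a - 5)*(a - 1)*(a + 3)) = a + 3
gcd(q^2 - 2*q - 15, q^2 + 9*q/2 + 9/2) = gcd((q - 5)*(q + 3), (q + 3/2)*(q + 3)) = q + 3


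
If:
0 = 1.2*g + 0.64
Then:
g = -0.53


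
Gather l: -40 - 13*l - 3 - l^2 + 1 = -l^2 - 13*l - 42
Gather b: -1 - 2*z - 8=-2*z - 9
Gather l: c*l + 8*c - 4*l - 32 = 8*c + l*(c - 4) - 32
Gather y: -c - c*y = -c*y - c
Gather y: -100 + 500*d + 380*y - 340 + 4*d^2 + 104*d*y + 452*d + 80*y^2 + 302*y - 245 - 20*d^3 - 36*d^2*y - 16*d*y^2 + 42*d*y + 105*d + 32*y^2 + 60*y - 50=-20*d^3 + 4*d^2 + 1057*d + y^2*(112 - 16*d) + y*(-36*d^2 + 146*d + 742) - 735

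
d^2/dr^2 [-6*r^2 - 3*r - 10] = -12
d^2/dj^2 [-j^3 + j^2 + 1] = 2 - 6*j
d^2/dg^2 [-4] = 0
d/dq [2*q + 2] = 2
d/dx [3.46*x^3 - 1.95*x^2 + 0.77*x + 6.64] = 10.38*x^2 - 3.9*x + 0.77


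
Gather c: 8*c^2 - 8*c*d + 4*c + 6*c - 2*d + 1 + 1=8*c^2 + c*(10 - 8*d) - 2*d + 2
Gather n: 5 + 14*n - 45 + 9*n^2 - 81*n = 9*n^2 - 67*n - 40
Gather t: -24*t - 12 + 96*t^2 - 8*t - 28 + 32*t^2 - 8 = 128*t^2 - 32*t - 48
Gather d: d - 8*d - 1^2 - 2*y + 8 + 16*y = -7*d + 14*y + 7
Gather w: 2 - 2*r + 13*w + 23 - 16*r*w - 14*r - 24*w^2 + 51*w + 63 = -16*r - 24*w^2 + w*(64 - 16*r) + 88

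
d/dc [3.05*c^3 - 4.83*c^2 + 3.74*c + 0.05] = 9.15*c^2 - 9.66*c + 3.74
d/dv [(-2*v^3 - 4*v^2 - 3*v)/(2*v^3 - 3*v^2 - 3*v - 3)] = (14*v^4 + 24*v^3 + 21*v^2 + 24*v + 9)/(4*v^6 - 12*v^5 - 3*v^4 + 6*v^3 + 27*v^2 + 18*v + 9)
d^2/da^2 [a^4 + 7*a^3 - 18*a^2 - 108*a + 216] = 12*a^2 + 42*a - 36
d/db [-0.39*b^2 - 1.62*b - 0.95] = -0.78*b - 1.62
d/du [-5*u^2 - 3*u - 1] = -10*u - 3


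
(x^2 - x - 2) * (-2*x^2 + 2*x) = -2*x^4 + 4*x^3 + 2*x^2 - 4*x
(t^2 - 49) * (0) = 0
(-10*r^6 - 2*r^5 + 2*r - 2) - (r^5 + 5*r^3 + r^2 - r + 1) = -10*r^6 - 3*r^5 - 5*r^3 - r^2 + 3*r - 3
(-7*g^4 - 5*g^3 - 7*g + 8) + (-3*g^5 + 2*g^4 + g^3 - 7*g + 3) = -3*g^5 - 5*g^4 - 4*g^3 - 14*g + 11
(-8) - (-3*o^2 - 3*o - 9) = 3*o^2 + 3*o + 1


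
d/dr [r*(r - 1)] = 2*r - 1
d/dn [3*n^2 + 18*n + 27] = 6*n + 18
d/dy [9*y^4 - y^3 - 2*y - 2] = 36*y^3 - 3*y^2 - 2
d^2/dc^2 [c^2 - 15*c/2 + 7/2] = 2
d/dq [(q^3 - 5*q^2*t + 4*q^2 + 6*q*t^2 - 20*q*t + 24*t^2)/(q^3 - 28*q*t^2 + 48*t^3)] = (5*q^2*t - 4*q^2 - 48*q*t^2 + 24*q*t + 72*t^3 - 72*t^2)/(q^4 + 4*q^3*t - 44*q^2*t^2 - 96*q*t^3 + 576*t^4)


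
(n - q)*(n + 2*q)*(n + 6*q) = n^3 + 7*n^2*q + 4*n*q^2 - 12*q^3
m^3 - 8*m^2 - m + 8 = (m - 8)*(m - 1)*(m + 1)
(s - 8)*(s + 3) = s^2 - 5*s - 24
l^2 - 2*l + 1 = (l - 1)^2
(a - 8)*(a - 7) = a^2 - 15*a + 56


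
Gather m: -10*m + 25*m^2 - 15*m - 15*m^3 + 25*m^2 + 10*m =-15*m^3 + 50*m^2 - 15*m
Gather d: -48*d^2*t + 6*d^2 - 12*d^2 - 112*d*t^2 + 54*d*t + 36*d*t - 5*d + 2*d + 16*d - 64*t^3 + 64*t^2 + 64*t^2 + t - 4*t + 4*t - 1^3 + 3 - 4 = d^2*(-48*t - 6) + d*(-112*t^2 + 90*t + 13) - 64*t^3 + 128*t^2 + t - 2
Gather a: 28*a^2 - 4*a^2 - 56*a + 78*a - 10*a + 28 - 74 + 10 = 24*a^2 + 12*a - 36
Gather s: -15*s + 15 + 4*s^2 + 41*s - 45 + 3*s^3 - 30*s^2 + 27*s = 3*s^3 - 26*s^2 + 53*s - 30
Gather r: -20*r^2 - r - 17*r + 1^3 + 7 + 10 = -20*r^2 - 18*r + 18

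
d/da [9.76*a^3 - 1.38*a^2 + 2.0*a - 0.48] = 29.28*a^2 - 2.76*a + 2.0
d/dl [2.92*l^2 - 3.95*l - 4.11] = 5.84*l - 3.95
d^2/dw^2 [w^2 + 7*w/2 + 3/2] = 2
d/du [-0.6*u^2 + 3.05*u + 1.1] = 3.05 - 1.2*u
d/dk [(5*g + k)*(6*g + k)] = 11*g + 2*k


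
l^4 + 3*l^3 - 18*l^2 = l^2*(l - 3)*(l + 6)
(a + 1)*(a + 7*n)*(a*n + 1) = a^3*n + 7*a^2*n^2 + a^2*n + a^2 + 7*a*n^2 + 7*a*n + a + 7*n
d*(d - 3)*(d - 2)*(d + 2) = d^4 - 3*d^3 - 4*d^2 + 12*d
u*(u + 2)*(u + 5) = u^3 + 7*u^2 + 10*u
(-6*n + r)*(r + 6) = -6*n*r - 36*n + r^2 + 6*r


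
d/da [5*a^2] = 10*a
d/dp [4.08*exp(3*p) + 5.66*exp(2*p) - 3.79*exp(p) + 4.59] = (12.24*exp(2*p) + 11.32*exp(p) - 3.79)*exp(p)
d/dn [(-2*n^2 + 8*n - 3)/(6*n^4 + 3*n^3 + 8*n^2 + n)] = 3*(8*n^5 - 46*n^4 + 8*n^3 - 13*n^2 + 16*n + 1)/(n^2*(36*n^6 + 36*n^5 + 105*n^4 + 60*n^3 + 70*n^2 + 16*n + 1))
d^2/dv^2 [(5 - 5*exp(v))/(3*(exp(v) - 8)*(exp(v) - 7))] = 5*(-exp(4*v) - 11*exp(3*v) + 291*exp(2*v) - 839*exp(v) - 2296)*exp(v)/(3*(exp(6*v) - 45*exp(5*v) + 843*exp(4*v) - 8415*exp(3*v) + 47208*exp(2*v) - 141120*exp(v) + 175616))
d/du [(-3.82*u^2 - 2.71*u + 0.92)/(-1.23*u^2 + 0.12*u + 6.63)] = (-3.7917*u^2 - 48.39*u - 18.0777)/(1.5129*u^4 - 0.2952*u^3 - 16.2954*u^2 + 1.5912*u + 43.9569)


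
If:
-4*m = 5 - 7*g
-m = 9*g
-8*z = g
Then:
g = 5/43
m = -45/43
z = -5/344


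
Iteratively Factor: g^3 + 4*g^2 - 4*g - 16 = (g - 2)*(g^2 + 6*g + 8) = (g - 2)*(g + 4)*(g + 2)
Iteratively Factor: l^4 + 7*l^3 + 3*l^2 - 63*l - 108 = (l - 3)*(l^3 + 10*l^2 + 33*l + 36) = (l - 3)*(l + 4)*(l^2 + 6*l + 9) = (l - 3)*(l + 3)*(l + 4)*(l + 3)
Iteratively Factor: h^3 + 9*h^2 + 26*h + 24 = (h + 2)*(h^2 + 7*h + 12) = (h + 2)*(h + 4)*(h + 3)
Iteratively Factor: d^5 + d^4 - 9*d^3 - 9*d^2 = (d + 1)*(d^4 - 9*d^2) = (d + 1)*(d + 3)*(d^3 - 3*d^2) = (d - 3)*(d + 1)*(d + 3)*(d^2) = d*(d - 3)*(d + 1)*(d + 3)*(d)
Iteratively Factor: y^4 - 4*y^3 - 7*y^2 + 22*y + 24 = (y + 1)*(y^3 - 5*y^2 - 2*y + 24) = (y + 1)*(y + 2)*(y^2 - 7*y + 12) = (y - 3)*(y + 1)*(y + 2)*(y - 4)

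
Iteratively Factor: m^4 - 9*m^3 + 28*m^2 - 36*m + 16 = (m - 2)*(m^3 - 7*m^2 + 14*m - 8) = (m - 4)*(m - 2)*(m^2 - 3*m + 2) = (m - 4)*(m - 2)*(m - 1)*(m - 2)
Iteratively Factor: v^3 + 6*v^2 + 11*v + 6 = (v + 1)*(v^2 + 5*v + 6) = (v + 1)*(v + 2)*(v + 3)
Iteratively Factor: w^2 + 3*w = (w + 3)*(w)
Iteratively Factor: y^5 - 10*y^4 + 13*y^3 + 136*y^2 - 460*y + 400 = (y - 2)*(y^4 - 8*y^3 - 3*y^2 + 130*y - 200) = (y - 5)*(y - 2)*(y^3 - 3*y^2 - 18*y + 40) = (y - 5)*(y - 2)*(y + 4)*(y^2 - 7*y + 10) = (y - 5)^2*(y - 2)*(y + 4)*(y - 2)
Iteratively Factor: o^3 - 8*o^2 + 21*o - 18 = (o - 3)*(o^2 - 5*o + 6) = (o - 3)^2*(o - 2)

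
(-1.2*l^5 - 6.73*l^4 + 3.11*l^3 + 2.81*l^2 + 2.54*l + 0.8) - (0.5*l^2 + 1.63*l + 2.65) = -1.2*l^5 - 6.73*l^4 + 3.11*l^3 + 2.31*l^2 + 0.91*l - 1.85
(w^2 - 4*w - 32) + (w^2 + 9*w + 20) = 2*w^2 + 5*w - 12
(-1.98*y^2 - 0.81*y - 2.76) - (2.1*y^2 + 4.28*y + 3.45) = -4.08*y^2 - 5.09*y - 6.21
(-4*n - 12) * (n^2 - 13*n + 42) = -4*n^3 + 40*n^2 - 12*n - 504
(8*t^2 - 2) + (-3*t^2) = 5*t^2 - 2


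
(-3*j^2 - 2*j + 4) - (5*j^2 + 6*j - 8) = -8*j^2 - 8*j + 12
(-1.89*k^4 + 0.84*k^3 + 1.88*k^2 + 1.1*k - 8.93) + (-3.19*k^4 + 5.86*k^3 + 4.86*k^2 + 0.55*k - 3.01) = -5.08*k^4 + 6.7*k^3 + 6.74*k^2 + 1.65*k - 11.94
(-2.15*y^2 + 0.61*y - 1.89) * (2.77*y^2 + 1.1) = -5.9555*y^4 + 1.6897*y^3 - 7.6003*y^2 + 0.671*y - 2.079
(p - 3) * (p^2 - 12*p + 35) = p^3 - 15*p^2 + 71*p - 105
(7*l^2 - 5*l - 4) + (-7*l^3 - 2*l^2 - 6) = -7*l^3 + 5*l^2 - 5*l - 10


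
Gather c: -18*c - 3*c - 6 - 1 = -21*c - 7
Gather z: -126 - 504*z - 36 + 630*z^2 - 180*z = 630*z^2 - 684*z - 162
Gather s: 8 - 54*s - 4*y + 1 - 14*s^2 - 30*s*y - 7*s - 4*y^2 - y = -14*s^2 + s*(-30*y - 61) - 4*y^2 - 5*y + 9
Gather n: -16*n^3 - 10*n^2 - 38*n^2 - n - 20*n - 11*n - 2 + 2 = -16*n^3 - 48*n^2 - 32*n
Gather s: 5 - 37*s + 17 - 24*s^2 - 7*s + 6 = -24*s^2 - 44*s + 28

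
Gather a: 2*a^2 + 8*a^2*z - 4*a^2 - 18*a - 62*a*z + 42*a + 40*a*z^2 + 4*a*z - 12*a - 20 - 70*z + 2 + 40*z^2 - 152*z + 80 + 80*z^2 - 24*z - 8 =a^2*(8*z - 2) + a*(40*z^2 - 58*z + 12) + 120*z^2 - 246*z + 54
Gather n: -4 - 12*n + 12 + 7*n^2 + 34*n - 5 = 7*n^2 + 22*n + 3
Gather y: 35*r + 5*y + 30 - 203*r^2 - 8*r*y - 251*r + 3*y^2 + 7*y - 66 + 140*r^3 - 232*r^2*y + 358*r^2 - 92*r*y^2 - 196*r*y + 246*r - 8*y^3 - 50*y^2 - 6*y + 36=140*r^3 + 155*r^2 + 30*r - 8*y^3 + y^2*(-92*r - 47) + y*(-232*r^2 - 204*r + 6)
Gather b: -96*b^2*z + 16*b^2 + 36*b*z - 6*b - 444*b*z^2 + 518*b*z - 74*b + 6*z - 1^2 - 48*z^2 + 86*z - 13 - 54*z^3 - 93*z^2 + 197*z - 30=b^2*(16 - 96*z) + b*(-444*z^2 + 554*z - 80) - 54*z^3 - 141*z^2 + 289*z - 44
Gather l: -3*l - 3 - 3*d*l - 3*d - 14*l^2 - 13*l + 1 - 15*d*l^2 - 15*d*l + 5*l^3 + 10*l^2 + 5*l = -3*d + 5*l^3 + l^2*(-15*d - 4) + l*(-18*d - 11) - 2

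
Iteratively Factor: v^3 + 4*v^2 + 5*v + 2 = (v + 1)*(v^2 + 3*v + 2) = (v + 1)^2*(v + 2)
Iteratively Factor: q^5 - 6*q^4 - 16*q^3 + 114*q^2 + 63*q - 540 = (q - 4)*(q^4 - 2*q^3 - 24*q^2 + 18*q + 135) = (q - 4)*(q + 3)*(q^3 - 5*q^2 - 9*q + 45) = (q - 5)*(q - 4)*(q + 3)*(q^2 - 9) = (q - 5)*(q - 4)*(q - 3)*(q + 3)*(q + 3)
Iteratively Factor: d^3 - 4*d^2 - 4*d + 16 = (d - 2)*(d^2 - 2*d - 8) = (d - 4)*(d - 2)*(d + 2)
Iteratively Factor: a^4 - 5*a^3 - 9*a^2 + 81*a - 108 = (a - 3)*(a^3 - 2*a^2 - 15*a + 36) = (a - 3)*(a + 4)*(a^2 - 6*a + 9) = (a - 3)^2*(a + 4)*(a - 3)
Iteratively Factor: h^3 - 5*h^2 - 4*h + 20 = (h - 2)*(h^2 - 3*h - 10) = (h - 2)*(h + 2)*(h - 5)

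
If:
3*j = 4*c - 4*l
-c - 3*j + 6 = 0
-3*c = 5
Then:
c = -5/3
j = 23/9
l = -43/12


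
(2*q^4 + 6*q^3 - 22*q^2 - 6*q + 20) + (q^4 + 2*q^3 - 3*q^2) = 3*q^4 + 8*q^3 - 25*q^2 - 6*q + 20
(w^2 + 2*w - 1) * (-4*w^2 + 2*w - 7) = -4*w^4 - 6*w^3 + w^2 - 16*w + 7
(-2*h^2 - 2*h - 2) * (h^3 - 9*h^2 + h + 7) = -2*h^5 + 16*h^4 + 14*h^3 + 2*h^2 - 16*h - 14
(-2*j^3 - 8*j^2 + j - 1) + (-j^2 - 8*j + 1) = -2*j^3 - 9*j^2 - 7*j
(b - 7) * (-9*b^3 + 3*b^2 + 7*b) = -9*b^4 + 66*b^3 - 14*b^2 - 49*b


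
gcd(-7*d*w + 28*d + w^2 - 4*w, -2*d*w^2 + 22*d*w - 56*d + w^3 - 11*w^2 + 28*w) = w - 4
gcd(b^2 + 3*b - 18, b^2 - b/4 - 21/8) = 1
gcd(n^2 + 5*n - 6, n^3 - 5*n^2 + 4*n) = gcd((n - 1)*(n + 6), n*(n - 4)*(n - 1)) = n - 1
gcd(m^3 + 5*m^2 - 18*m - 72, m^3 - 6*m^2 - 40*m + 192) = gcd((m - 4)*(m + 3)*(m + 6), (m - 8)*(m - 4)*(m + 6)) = m^2 + 2*m - 24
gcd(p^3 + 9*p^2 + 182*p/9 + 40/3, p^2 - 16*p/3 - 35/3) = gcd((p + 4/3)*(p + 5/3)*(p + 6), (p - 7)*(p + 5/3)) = p + 5/3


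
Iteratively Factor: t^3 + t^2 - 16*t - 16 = (t - 4)*(t^2 + 5*t + 4) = (t - 4)*(t + 4)*(t + 1)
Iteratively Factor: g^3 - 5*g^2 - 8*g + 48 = (g - 4)*(g^2 - g - 12) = (g - 4)*(g + 3)*(g - 4)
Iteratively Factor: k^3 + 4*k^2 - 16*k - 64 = (k + 4)*(k^2 - 16) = (k - 4)*(k + 4)*(k + 4)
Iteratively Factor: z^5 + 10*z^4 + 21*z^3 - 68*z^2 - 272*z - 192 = (z + 4)*(z^4 + 6*z^3 - 3*z^2 - 56*z - 48) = (z + 1)*(z + 4)*(z^3 + 5*z^2 - 8*z - 48) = (z + 1)*(z + 4)^2*(z^2 + z - 12) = (z + 1)*(z + 4)^3*(z - 3)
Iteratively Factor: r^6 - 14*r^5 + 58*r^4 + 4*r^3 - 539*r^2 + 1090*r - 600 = (r - 5)*(r^5 - 9*r^4 + 13*r^3 + 69*r^2 - 194*r + 120) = (r - 5)*(r - 2)*(r^4 - 7*r^3 - r^2 + 67*r - 60) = (r - 5)^2*(r - 2)*(r^3 - 2*r^2 - 11*r + 12) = (r - 5)^2*(r - 4)*(r - 2)*(r^2 + 2*r - 3) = (r - 5)^2*(r - 4)*(r - 2)*(r - 1)*(r + 3)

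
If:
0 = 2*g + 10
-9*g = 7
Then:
No Solution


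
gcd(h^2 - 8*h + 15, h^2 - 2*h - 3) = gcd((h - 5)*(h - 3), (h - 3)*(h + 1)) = h - 3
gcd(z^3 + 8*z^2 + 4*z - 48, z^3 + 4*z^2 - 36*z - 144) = z^2 + 10*z + 24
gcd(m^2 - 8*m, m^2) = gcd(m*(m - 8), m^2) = m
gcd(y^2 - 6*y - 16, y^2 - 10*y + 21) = 1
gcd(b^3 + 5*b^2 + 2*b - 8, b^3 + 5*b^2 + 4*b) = b + 4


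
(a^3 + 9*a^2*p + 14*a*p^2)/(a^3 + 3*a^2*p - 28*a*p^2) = (-a - 2*p)/(-a + 4*p)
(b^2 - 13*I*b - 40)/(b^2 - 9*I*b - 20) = (b - 8*I)/(b - 4*I)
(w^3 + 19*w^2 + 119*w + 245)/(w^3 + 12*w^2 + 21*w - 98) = (w + 5)/(w - 2)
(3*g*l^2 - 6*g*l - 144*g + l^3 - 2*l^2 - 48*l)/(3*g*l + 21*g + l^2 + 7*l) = (l^2 - 2*l - 48)/(l + 7)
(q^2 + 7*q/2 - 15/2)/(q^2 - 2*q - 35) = (q - 3/2)/(q - 7)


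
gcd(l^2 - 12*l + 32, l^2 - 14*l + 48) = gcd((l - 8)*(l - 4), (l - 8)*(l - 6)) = l - 8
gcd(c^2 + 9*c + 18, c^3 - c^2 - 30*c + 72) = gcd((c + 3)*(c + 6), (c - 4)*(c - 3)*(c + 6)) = c + 6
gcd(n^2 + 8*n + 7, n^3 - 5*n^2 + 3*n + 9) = n + 1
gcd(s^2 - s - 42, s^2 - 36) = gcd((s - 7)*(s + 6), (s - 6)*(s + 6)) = s + 6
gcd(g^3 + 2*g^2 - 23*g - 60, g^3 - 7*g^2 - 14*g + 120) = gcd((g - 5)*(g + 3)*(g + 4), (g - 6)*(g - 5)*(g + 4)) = g^2 - g - 20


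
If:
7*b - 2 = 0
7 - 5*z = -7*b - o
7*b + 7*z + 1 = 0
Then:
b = 2/7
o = -78/7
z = -3/7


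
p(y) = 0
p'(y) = 0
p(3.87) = 0.00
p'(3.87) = 0.00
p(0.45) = 0.00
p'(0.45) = 0.00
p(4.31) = 0.00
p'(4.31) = 0.00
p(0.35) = 0.00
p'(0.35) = 0.00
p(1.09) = 0.00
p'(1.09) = 0.00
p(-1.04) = 0.00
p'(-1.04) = 0.00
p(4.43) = 0.00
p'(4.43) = 0.00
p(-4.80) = 0.00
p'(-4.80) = 0.00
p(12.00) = 0.00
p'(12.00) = 0.00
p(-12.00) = 0.00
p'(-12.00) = 0.00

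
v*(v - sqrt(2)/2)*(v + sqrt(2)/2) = v^3 - v/2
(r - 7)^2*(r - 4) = r^3 - 18*r^2 + 105*r - 196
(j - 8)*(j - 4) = j^2 - 12*j + 32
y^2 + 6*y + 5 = (y + 1)*(y + 5)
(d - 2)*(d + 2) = d^2 - 4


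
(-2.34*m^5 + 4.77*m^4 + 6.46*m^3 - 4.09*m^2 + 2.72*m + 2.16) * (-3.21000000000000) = 7.5114*m^5 - 15.3117*m^4 - 20.7366*m^3 + 13.1289*m^2 - 8.7312*m - 6.9336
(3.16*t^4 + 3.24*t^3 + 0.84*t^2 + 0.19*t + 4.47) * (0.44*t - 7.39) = 1.3904*t^5 - 21.9268*t^4 - 23.574*t^3 - 6.124*t^2 + 0.5627*t - 33.0333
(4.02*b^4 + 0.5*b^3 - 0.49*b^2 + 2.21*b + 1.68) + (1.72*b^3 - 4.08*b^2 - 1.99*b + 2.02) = 4.02*b^4 + 2.22*b^3 - 4.57*b^2 + 0.22*b + 3.7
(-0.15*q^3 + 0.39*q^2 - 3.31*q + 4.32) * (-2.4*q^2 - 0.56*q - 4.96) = 0.36*q^5 - 0.852*q^4 + 8.4696*q^3 - 10.4488*q^2 + 13.9984*q - 21.4272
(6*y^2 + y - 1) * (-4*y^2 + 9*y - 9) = -24*y^4 + 50*y^3 - 41*y^2 - 18*y + 9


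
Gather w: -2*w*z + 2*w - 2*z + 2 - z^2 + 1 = w*(2 - 2*z) - z^2 - 2*z + 3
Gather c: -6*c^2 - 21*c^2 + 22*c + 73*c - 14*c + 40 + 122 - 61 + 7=-27*c^2 + 81*c + 108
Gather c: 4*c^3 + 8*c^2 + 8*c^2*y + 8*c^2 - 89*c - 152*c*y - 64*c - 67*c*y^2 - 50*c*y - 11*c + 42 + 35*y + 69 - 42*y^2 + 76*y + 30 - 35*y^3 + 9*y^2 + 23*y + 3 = 4*c^3 + c^2*(8*y + 16) + c*(-67*y^2 - 202*y - 164) - 35*y^3 - 33*y^2 + 134*y + 144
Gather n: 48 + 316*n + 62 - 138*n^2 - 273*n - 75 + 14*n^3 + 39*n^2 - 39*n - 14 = 14*n^3 - 99*n^2 + 4*n + 21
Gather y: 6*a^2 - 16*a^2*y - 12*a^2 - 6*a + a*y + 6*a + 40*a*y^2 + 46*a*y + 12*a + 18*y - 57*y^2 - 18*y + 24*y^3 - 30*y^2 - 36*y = -6*a^2 + 12*a + 24*y^3 + y^2*(40*a - 87) + y*(-16*a^2 + 47*a - 36)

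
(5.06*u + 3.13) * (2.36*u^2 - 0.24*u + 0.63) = 11.9416*u^3 + 6.1724*u^2 + 2.4366*u + 1.9719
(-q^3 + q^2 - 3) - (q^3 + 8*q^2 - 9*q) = -2*q^3 - 7*q^2 + 9*q - 3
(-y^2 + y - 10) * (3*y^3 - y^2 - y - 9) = -3*y^5 + 4*y^4 - 30*y^3 + 18*y^2 + y + 90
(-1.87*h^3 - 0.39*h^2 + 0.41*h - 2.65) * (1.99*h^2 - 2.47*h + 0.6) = -3.7213*h^5 + 3.8428*h^4 + 0.6572*h^3 - 6.5202*h^2 + 6.7915*h - 1.59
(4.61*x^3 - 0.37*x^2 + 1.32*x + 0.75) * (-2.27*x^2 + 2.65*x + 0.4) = -10.4647*x^5 + 13.0564*x^4 - 2.1329*x^3 + 1.6475*x^2 + 2.5155*x + 0.3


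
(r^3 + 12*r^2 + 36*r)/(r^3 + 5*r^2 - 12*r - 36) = r*(r + 6)/(r^2 - r - 6)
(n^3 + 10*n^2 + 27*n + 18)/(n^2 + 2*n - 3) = (n^2 + 7*n + 6)/(n - 1)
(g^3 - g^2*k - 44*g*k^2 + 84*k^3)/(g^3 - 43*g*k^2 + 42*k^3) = (g - 2*k)/(g - k)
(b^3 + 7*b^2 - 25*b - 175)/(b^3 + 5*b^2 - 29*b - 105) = (b + 5)/(b + 3)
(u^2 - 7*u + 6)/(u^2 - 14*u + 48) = (u - 1)/(u - 8)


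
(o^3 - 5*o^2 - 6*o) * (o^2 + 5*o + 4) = o^5 - 27*o^3 - 50*o^2 - 24*o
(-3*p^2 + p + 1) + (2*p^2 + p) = -p^2 + 2*p + 1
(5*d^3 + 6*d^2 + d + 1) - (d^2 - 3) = 5*d^3 + 5*d^2 + d + 4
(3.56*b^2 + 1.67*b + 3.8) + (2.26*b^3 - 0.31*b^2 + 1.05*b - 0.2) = 2.26*b^3 + 3.25*b^2 + 2.72*b + 3.6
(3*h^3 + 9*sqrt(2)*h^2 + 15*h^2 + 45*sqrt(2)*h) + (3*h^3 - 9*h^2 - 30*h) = 6*h^3 + 6*h^2 + 9*sqrt(2)*h^2 - 30*h + 45*sqrt(2)*h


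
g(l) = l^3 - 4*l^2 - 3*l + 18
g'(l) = 3*l^2 - 8*l - 3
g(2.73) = 0.34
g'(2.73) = -2.48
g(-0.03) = 18.09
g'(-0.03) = -2.76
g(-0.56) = 18.25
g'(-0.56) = 2.42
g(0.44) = 15.99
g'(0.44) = -5.94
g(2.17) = 2.87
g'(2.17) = -6.23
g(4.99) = 27.68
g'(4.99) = 31.78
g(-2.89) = -30.88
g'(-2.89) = 45.18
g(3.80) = 3.71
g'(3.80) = 9.92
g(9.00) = 396.00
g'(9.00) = 168.00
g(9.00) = 396.00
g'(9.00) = 168.00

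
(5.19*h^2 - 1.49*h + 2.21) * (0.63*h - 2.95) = 3.2697*h^3 - 16.2492*h^2 + 5.7878*h - 6.5195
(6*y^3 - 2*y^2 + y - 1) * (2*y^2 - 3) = 12*y^5 - 4*y^4 - 16*y^3 + 4*y^2 - 3*y + 3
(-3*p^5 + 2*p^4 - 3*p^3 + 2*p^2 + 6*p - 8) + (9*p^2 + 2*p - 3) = -3*p^5 + 2*p^4 - 3*p^3 + 11*p^2 + 8*p - 11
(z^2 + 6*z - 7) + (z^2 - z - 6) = 2*z^2 + 5*z - 13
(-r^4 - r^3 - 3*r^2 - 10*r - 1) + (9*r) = -r^4 - r^3 - 3*r^2 - r - 1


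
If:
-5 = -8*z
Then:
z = 5/8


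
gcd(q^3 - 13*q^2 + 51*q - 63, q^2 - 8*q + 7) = q - 7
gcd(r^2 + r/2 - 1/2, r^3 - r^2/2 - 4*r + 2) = r - 1/2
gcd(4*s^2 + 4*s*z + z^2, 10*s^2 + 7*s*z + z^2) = 2*s + z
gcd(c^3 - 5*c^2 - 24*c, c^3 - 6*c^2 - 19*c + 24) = c^2 - 5*c - 24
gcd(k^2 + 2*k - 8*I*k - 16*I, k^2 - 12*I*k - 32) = k - 8*I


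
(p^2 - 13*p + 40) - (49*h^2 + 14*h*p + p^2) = -49*h^2 - 14*h*p - 13*p + 40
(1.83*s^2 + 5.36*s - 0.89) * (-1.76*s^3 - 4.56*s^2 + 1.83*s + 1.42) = -3.2208*s^5 - 17.7784*s^4 - 19.5263*s^3 + 16.4658*s^2 + 5.9825*s - 1.2638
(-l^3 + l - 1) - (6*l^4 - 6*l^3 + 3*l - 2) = -6*l^4 + 5*l^3 - 2*l + 1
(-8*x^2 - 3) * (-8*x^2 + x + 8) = 64*x^4 - 8*x^3 - 40*x^2 - 3*x - 24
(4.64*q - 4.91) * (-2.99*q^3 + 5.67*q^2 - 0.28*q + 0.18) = -13.8736*q^4 + 40.9897*q^3 - 29.1389*q^2 + 2.21*q - 0.8838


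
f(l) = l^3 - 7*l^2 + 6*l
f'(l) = 3*l^2 - 14*l + 6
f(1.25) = -1.48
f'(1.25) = -6.81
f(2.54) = -13.53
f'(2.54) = -10.21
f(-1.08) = -15.90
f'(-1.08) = 24.62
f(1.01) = -0.05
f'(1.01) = -5.08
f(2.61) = -14.25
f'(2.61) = -10.10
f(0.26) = 1.10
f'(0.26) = 2.56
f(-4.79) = -299.25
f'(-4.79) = 141.89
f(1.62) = -4.40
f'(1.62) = -8.81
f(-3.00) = -108.00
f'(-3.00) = 75.00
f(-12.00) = -2808.00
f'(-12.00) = 606.00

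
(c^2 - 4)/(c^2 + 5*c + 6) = (c - 2)/(c + 3)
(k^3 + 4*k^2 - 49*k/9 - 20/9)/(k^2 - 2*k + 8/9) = (3*k^2 + 16*k + 5)/(3*k - 2)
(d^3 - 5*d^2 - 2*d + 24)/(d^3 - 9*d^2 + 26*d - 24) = (d + 2)/(d - 2)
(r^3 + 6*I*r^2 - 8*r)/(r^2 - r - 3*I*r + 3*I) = r*(r^2 + 6*I*r - 8)/(r^2 - r - 3*I*r + 3*I)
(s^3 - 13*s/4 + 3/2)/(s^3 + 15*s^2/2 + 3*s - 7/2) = (s^2 + s/2 - 3)/(s^2 + 8*s + 7)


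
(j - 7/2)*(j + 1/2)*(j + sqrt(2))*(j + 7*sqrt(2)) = j^4 - 3*j^3 + 8*sqrt(2)*j^3 - 24*sqrt(2)*j^2 + 49*j^2/4 - 42*j - 14*sqrt(2)*j - 49/2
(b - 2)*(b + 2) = b^2 - 4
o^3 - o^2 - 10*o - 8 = (o - 4)*(o + 1)*(o + 2)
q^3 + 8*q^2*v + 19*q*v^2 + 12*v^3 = (q + v)*(q + 3*v)*(q + 4*v)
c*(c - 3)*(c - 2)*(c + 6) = c^4 + c^3 - 24*c^2 + 36*c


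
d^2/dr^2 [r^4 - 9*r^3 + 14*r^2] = 12*r^2 - 54*r + 28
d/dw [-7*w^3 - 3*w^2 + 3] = 3*w*(-7*w - 2)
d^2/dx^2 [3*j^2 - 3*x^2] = -6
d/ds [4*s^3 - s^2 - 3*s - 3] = 12*s^2 - 2*s - 3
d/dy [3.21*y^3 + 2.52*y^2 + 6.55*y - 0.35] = 9.63*y^2 + 5.04*y + 6.55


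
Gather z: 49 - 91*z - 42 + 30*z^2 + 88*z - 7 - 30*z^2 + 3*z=0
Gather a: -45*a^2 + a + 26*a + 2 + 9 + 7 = -45*a^2 + 27*a + 18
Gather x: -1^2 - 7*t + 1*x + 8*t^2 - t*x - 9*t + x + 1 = 8*t^2 - 16*t + x*(2 - t)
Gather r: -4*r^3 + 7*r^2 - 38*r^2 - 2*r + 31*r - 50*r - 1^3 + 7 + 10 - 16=-4*r^3 - 31*r^2 - 21*r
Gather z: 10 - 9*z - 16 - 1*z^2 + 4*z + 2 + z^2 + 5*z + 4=0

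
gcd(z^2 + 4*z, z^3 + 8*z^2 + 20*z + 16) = z + 4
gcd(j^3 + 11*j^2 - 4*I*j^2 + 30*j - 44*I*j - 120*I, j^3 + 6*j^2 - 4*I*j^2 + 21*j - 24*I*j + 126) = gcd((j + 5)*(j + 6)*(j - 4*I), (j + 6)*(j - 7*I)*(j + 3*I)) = j + 6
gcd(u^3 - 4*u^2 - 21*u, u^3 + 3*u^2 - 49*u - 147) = u^2 - 4*u - 21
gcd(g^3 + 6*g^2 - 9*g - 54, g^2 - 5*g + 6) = g - 3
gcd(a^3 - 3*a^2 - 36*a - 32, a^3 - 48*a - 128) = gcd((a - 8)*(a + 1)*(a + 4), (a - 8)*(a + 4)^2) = a^2 - 4*a - 32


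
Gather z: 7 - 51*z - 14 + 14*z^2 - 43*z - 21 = 14*z^2 - 94*z - 28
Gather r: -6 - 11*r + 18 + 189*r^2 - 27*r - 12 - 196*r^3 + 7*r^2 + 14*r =-196*r^3 + 196*r^2 - 24*r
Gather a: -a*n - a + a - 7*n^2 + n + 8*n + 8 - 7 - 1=-a*n - 7*n^2 + 9*n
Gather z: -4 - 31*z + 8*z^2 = 8*z^2 - 31*z - 4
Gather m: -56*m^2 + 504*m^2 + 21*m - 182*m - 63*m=448*m^2 - 224*m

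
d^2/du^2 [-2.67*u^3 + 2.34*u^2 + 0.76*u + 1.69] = 4.68 - 16.02*u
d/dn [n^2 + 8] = 2*n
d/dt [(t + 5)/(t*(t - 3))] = (-t^2 - 10*t + 15)/(t^2*(t^2 - 6*t + 9))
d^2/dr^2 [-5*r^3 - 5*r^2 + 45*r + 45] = -30*r - 10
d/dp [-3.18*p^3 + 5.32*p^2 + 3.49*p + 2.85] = -9.54*p^2 + 10.64*p + 3.49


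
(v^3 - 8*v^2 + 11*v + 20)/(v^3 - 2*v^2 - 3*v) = (v^2 - 9*v + 20)/(v*(v - 3))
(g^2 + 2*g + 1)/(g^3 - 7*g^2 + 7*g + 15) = (g + 1)/(g^2 - 8*g + 15)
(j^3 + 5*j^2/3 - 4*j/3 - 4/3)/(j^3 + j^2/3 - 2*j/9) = 3*(j^2 + j - 2)/(j*(3*j - 1))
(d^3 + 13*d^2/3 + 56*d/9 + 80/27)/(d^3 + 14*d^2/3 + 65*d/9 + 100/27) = (3*d + 4)/(3*d + 5)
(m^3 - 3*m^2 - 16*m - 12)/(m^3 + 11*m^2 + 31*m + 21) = (m^2 - 4*m - 12)/(m^2 + 10*m + 21)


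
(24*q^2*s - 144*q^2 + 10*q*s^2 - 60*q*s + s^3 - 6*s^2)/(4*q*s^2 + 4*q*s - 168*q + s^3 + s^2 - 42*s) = (6*q + s)/(s + 7)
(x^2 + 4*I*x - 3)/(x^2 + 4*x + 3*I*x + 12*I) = (x + I)/(x + 4)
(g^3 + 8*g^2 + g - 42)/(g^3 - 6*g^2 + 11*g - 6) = (g^2 + 10*g + 21)/(g^2 - 4*g + 3)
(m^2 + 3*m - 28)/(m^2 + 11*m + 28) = (m - 4)/(m + 4)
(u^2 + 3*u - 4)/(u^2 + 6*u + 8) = (u - 1)/(u + 2)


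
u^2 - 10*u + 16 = (u - 8)*(u - 2)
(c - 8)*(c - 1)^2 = c^3 - 10*c^2 + 17*c - 8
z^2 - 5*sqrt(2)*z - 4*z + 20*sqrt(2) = (z - 4)*(z - 5*sqrt(2))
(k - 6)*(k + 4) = k^2 - 2*k - 24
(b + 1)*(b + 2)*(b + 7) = b^3 + 10*b^2 + 23*b + 14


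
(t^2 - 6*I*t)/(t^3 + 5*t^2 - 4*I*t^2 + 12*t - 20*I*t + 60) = t/(t^2 + t*(5 + 2*I) + 10*I)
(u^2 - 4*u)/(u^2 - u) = (u - 4)/(u - 1)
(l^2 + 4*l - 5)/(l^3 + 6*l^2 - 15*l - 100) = (l - 1)/(l^2 + l - 20)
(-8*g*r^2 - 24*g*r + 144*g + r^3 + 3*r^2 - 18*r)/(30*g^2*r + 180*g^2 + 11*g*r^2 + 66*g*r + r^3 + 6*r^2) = (-8*g*r + 24*g + r^2 - 3*r)/(30*g^2 + 11*g*r + r^2)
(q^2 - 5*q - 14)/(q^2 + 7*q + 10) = (q - 7)/(q + 5)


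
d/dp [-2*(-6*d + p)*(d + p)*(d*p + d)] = 2*d*(6*d^2 + 10*d*p + 5*d - 3*p^2 - 2*p)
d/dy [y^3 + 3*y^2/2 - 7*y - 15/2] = 3*y^2 + 3*y - 7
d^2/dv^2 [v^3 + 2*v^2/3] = 6*v + 4/3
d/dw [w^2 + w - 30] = 2*w + 1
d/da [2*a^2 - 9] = 4*a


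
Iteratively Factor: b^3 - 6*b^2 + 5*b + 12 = (b + 1)*(b^2 - 7*b + 12) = (b - 4)*(b + 1)*(b - 3)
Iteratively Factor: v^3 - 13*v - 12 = (v - 4)*(v^2 + 4*v + 3) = (v - 4)*(v + 3)*(v + 1)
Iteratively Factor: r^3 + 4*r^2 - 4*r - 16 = (r + 2)*(r^2 + 2*r - 8) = (r - 2)*(r + 2)*(r + 4)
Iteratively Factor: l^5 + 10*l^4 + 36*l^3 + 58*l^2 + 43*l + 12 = (l + 1)*(l^4 + 9*l^3 + 27*l^2 + 31*l + 12) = (l + 1)*(l + 3)*(l^3 + 6*l^2 + 9*l + 4) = (l + 1)*(l + 3)*(l + 4)*(l^2 + 2*l + 1) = (l + 1)^2*(l + 3)*(l + 4)*(l + 1)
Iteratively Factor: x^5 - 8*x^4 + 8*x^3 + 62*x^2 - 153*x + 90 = (x - 2)*(x^4 - 6*x^3 - 4*x^2 + 54*x - 45) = (x - 5)*(x - 2)*(x^3 - x^2 - 9*x + 9) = (x - 5)*(x - 2)*(x - 1)*(x^2 - 9) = (x - 5)*(x - 3)*(x - 2)*(x - 1)*(x + 3)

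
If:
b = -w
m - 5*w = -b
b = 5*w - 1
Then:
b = -1/6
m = 1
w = 1/6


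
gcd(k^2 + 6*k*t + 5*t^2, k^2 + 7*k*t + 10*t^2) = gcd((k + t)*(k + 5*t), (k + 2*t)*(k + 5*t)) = k + 5*t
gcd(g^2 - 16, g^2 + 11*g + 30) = 1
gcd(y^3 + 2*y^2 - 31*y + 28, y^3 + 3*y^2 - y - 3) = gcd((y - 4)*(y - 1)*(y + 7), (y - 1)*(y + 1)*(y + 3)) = y - 1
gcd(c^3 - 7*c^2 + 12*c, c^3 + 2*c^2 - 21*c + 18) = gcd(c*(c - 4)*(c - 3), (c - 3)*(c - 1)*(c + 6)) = c - 3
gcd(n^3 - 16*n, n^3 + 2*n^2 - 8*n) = n^2 + 4*n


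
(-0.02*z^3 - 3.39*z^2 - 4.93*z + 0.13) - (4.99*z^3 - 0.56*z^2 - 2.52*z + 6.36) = -5.01*z^3 - 2.83*z^2 - 2.41*z - 6.23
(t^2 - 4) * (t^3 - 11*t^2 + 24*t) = t^5 - 11*t^4 + 20*t^3 + 44*t^2 - 96*t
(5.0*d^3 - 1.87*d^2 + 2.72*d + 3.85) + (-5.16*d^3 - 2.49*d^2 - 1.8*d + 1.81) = -0.16*d^3 - 4.36*d^2 + 0.92*d + 5.66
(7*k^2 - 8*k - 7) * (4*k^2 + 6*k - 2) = 28*k^4 + 10*k^3 - 90*k^2 - 26*k + 14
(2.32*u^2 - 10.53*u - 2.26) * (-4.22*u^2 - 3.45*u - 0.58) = -9.7904*u^4 + 36.4326*u^3 + 44.5201*u^2 + 13.9044*u + 1.3108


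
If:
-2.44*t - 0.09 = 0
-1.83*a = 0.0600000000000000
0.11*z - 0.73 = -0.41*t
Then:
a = -0.03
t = -0.04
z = 6.77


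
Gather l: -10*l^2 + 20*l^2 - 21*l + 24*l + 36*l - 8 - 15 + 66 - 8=10*l^2 + 39*l + 35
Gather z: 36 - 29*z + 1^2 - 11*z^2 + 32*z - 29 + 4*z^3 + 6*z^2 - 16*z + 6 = 4*z^3 - 5*z^2 - 13*z + 14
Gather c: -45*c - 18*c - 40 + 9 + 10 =-63*c - 21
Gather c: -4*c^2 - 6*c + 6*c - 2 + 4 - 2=-4*c^2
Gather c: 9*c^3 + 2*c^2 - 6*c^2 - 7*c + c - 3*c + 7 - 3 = 9*c^3 - 4*c^2 - 9*c + 4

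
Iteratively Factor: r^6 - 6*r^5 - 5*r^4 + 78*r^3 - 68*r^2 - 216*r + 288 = (r - 2)*(r^5 - 4*r^4 - 13*r^3 + 52*r^2 + 36*r - 144) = (r - 2)*(r + 2)*(r^4 - 6*r^3 - r^2 + 54*r - 72) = (r - 2)^2*(r + 2)*(r^3 - 4*r^2 - 9*r + 36) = (r - 4)*(r - 2)^2*(r + 2)*(r^2 - 9) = (r - 4)*(r - 2)^2*(r + 2)*(r + 3)*(r - 3)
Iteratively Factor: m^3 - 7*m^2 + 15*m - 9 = (m - 3)*(m^2 - 4*m + 3) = (m - 3)*(m - 1)*(m - 3)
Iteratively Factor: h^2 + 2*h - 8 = (h - 2)*(h + 4)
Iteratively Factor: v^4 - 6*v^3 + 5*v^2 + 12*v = (v)*(v^3 - 6*v^2 + 5*v + 12) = v*(v - 4)*(v^2 - 2*v - 3) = v*(v - 4)*(v - 3)*(v + 1)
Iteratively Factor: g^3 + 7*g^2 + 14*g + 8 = (g + 2)*(g^2 + 5*g + 4) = (g + 2)*(g + 4)*(g + 1)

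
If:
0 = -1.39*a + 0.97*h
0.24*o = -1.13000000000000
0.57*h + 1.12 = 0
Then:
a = -1.37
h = -1.96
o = -4.71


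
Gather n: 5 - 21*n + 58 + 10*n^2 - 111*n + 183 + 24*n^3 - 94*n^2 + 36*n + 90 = 24*n^3 - 84*n^2 - 96*n + 336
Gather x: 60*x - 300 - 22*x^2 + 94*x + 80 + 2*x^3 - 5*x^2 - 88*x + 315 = 2*x^3 - 27*x^2 + 66*x + 95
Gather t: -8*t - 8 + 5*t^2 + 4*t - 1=5*t^2 - 4*t - 9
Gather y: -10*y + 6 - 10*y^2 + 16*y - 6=-10*y^2 + 6*y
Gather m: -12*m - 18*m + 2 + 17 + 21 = 40 - 30*m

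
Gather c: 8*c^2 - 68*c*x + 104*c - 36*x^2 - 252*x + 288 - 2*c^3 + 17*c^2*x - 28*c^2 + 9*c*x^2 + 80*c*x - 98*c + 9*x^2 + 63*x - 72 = -2*c^3 + c^2*(17*x - 20) + c*(9*x^2 + 12*x + 6) - 27*x^2 - 189*x + 216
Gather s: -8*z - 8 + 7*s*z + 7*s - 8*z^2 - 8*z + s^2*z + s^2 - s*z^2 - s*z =s^2*(z + 1) + s*(-z^2 + 6*z + 7) - 8*z^2 - 16*z - 8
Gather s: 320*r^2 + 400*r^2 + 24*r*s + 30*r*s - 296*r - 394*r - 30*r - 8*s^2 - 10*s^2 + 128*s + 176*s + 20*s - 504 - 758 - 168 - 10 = 720*r^2 - 720*r - 18*s^2 + s*(54*r + 324) - 1440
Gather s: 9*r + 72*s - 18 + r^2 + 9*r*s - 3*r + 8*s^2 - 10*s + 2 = r^2 + 6*r + 8*s^2 + s*(9*r + 62) - 16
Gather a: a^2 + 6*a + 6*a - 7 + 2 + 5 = a^2 + 12*a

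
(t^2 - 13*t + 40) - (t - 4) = t^2 - 14*t + 44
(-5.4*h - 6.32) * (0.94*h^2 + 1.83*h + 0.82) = -5.076*h^3 - 15.8228*h^2 - 15.9936*h - 5.1824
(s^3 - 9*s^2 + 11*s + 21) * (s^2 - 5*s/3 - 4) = s^5 - 32*s^4/3 + 22*s^3 + 116*s^2/3 - 79*s - 84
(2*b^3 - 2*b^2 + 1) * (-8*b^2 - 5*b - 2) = -16*b^5 + 6*b^4 + 6*b^3 - 4*b^2 - 5*b - 2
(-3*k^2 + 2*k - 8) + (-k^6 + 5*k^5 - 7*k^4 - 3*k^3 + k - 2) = -k^6 + 5*k^5 - 7*k^4 - 3*k^3 - 3*k^2 + 3*k - 10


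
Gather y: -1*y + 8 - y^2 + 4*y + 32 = -y^2 + 3*y + 40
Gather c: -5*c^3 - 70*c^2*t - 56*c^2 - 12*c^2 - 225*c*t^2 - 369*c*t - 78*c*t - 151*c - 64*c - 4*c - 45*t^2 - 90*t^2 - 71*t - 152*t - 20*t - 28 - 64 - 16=-5*c^3 + c^2*(-70*t - 68) + c*(-225*t^2 - 447*t - 219) - 135*t^2 - 243*t - 108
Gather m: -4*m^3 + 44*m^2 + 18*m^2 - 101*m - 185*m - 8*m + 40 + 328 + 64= -4*m^3 + 62*m^2 - 294*m + 432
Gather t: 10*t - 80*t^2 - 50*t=-80*t^2 - 40*t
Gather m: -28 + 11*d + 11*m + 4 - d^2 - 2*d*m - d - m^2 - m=-d^2 + 10*d - m^2 + m*(10 - 2*d) - 24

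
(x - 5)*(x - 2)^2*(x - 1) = x^4 - 10*x^3 + 33*x^2 - 44*x + 20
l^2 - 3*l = l*(l - 3)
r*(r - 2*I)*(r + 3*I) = r^3 + I*r^2 + 6*r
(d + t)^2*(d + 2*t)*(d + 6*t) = d^4 + 10*d^3*t + 29*d^2*t^2 + 32*d*t^3 + 12*t^4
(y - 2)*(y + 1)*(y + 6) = y^3 + 5*y^2 - 8*y - 12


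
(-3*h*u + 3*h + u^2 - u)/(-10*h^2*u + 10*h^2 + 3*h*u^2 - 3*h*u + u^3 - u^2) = (-3*h + u)/(-10*h^2 + 3*h*u + u^2)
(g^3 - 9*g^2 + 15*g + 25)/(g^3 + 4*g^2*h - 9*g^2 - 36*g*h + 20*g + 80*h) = (g^2 - 4*g - 5)/(g^2 + 4*g*h - 4*g - 16*h)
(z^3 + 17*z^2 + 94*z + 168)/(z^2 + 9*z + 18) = (z^2 + 11*z + 28)/(z + 3)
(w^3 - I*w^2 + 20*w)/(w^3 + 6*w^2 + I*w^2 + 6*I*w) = (w^2 - I*w + 20)/(w^2 + w*(6 + I) + 6*I)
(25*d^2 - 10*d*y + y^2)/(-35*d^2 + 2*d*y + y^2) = (-5*d + y)/(7*d + y)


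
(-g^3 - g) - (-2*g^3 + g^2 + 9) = g^3 - g^2 - g - 9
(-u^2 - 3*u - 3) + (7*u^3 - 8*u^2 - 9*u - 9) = 7*u^3 - 9*u^2 - 12*u - 12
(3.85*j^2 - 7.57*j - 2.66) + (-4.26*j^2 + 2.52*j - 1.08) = -0.41*j^2 - 5.05*j - 3.74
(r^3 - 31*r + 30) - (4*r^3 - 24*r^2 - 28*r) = -3*r^3 + 24*r^2 - 3*r + 30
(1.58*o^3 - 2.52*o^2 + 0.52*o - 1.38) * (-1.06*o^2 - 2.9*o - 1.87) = -1.6748*o^5 - 1.9108*o^4 + 3.8022*o^3 + 4.6672*o^2 + 3.0296*o + 2.5806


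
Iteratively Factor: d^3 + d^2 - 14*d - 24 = (d - 4)*(d^2 + 5*d + 6) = (d - 4)*(d + 3)*(d + 2)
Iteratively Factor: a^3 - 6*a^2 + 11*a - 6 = (a - 1)*(a^2 - 5*a + 6) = (a - 3)*(a - 1)*(a - 2)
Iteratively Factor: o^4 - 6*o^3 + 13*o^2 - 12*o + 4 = (o - 2)*(o^3 - 4*o^2 + 5*o - 2) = (o - 2)^2*(o^2 - 2*o + 1) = (o - 2)^2*(o - 1)*(o - 1)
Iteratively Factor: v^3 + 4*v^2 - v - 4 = (v + 4)*(v^2 - 1) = (v + 1)*(v + 4)*(v - 1)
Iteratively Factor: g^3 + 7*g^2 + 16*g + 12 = (g + 3)*(g^2 + 4*g + 4) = (g + 2)*(g + 3)*(g + 2)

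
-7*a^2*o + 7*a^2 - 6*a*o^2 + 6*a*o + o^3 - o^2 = (-7*a + o)*(a + o)*(o - 1)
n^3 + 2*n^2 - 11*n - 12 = (n - 3)*(n + 1)*(n + 4)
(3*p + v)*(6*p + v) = 18*p^2 + 9*p*v + v^2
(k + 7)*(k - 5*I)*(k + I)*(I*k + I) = I*k^4 + 4*k^3 + 8*I*k^3 + 32*k^2 + 12*I*k^2 + 28*k + 40*I*k + 35*I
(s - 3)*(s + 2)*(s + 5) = s^3 + 4*s^2 - 11*s - 30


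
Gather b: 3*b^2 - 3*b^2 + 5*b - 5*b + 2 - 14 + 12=0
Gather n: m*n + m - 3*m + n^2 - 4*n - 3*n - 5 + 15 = -2*m + n^2 + n*(m - 7) + 10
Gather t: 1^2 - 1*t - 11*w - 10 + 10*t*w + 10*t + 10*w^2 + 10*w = t*(10*w + 9) + 10*w^2 - w - 9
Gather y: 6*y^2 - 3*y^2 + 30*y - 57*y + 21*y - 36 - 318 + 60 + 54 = 3*y^2 - 6*y - 240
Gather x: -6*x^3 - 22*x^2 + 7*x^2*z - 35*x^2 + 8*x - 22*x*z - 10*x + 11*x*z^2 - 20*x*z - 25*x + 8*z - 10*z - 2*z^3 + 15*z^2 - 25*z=-6*x^3 + x^2*(7*z - 57) + x*(11*z^2 - 42*z - 27) - 2*z^3 + 15*z^2 - 27*z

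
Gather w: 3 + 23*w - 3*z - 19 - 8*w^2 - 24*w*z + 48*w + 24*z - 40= -8*w^2 + w*(71 - 24*z) + 21*z - 56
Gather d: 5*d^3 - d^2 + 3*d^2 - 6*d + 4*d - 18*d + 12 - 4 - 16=5*d^3 + 2*d^2 - 20*d - 8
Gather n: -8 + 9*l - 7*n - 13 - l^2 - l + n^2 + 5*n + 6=-l^2 + 8*l + n^2 - 2*n - 15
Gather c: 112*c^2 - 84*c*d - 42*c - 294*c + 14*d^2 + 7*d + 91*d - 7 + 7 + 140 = 112*c^2 + c*(-84*d - 336) + 14*d^2 + 98*d + 140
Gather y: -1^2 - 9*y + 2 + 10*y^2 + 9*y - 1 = 10*y^2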